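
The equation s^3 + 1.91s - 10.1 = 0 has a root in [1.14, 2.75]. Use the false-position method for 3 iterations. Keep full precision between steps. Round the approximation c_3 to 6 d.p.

1.840639

False-position update: c = (a·f(b) − b·f(a))/(f(b) − f(a)); replace the endpoint whose sign matches f(c).
f(1.140000) = -6.441056, f(2.750000) = 15.949375
step 1: c = 1.603149, f(c) = -2.917756 < 0 → new bracket [1.603149, 2.750000]
step 2: c = 1.780507, f(c) = -1.054665 < 0 → new bracket [1.780507, 2.750000]
step 3: c = 1.840639, f(c) = -0.348386 < 0 → new bracket [1.840639, 2.750000]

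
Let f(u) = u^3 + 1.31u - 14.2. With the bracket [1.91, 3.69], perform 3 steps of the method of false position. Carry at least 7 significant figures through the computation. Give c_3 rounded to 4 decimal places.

2.2148

f(1.910000) = -4.730029, f(3.690000) = 40.877309
step 1: c = 2.094607, f(c) = -2.266226 < 0 → new bracket [2.094607, 3.690000]
step 2: c = 2.178410, f(c) = -1.008711 < 0 → new bracket [2.178410, 3.690000]
step 3: c = 2.214812, f(c) = -0.434074 < 0 → new bracket [2.214812, 3.690000]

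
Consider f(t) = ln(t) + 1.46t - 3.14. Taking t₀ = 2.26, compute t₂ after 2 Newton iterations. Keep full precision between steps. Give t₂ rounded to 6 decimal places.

1.762490

f'(t) = 1/t + 1.46
t_0 = 2.260000: f = 0.974965, f' = 1.902478 → t_1 = 2.260000 - (0.974965)/(1.902478) = 1.747529
t_1 = 1.747529: f = -0.030405, f' = 2.032237 → t_2 = 1.747529 - (-0.030405)/(2.032237) = 1.762490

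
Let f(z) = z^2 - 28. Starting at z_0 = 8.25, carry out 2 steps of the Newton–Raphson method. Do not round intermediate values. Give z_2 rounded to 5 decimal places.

Newton update: z ← z − f(z)/f'(z).
f'(z) = 2z
z_0 = 8.250000: f = 40.062500, f' = 16.500000 → z_1 = 8.250000 - (40.062500)/(16.500000) = 5.821970
z_1 = 5.821970: f = 5.895331, f' = 11.643939 → z_2 = 5.821970 - (5.895331)/(11.643939) = 5.315669

5.31567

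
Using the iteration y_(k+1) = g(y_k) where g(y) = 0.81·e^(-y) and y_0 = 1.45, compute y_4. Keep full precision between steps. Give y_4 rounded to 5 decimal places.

0.53512

y_1 = g(1.450000) = 0.190002
y_2 = g(0.190002) = 0.669836
y_3 = g(0.669836) = 0.414552
y_4 = g(0.414552) = 0.535115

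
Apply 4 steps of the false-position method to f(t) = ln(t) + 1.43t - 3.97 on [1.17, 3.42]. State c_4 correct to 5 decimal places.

2.21891

False-position update: c = (a·f(b) − b·f(a))/(f(b) − f(a)); replace the endpoint whose sign matches f(c).
f(1.170000) = -2.139896, f(3.420000) = 2.150241
step 1: c = 2.292287, f(c) = 0.137521 > 0 → new bracket [1.170000, 2.292287]
step 2: c = 2.224518, f(c) = 0.010602 > 0 → new bracket [1.170000, 2.224518]
step 3: c = 2.219320, f(c) = 0.000828 > 0 → new bracket [1.170000, 2.219320]
step 4: c = 2.218914, f(c) = 0.000065 > 0 → new bracket [1.170000, 2.218914]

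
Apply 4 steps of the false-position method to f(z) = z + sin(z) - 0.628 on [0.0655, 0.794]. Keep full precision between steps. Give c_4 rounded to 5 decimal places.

0.31663

f(0.065500) = -0.497047, f(0.794000) = 0.879163
step 1: c = 0.328613, f(c) = 0.023343 > 0 → new bracket [0.065500, 0.328613]
step 2: c = 0.316810, f(c) = 0.000348 > 0 → new bracket [0.065500, 0.316810]
step 3: c = 0.316635, f(c) = 0.000005 > 0 → new bracket [0.065500, 0.316635]
step 4: c = 0.316632, f(c) = 0.000000 > 0 → new bracket [0.065500, 0.316632]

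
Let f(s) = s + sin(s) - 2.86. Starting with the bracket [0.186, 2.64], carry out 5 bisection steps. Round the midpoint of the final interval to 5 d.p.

f(0.186000) = -2.489071, f(2.640000) = 0.260823 (opposite signs)
step 1: m = 1.413000, f(m) = -0.459424 < 0 → root in [1.413000, 2.640000]
step 2: m = 2.026500, f(m) = 0.064452 > 0 → root in [1.413000, 2.026500]
step 3: m = 1.719750, f(m) = -0.151323 < 0 → root in [1.719750, 2.026500]
step 4: m = 1.873125, f(m) = -0.032229 < 0 → root in [1.873125, 2.026500]
step 5: m = 1.949812, f(m) = 0.018842 > 0 → root in [1.873125, 1.949812]
Midpoint of [1.873125, 1.949812] = 1.911469

1.91147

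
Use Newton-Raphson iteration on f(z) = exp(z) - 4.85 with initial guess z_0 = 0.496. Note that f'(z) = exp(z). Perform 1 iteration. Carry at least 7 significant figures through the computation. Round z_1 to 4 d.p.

2.4495

Newton update: z ← z − f(z)/f'(z).
z_0 = 0.496000: f = -3.207860, f' = 1.642140 → z_1 = 0.496000 - (-3.207860)/(1.642140) = 2.449464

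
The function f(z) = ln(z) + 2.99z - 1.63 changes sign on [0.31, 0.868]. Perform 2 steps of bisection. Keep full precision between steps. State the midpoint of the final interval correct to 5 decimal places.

f(0.310000) = -1.874283, f(0.868000) = 0.823756 (opposite signs)
step 1: m = 0.589000, f(m) = -0.398219 < 0 → root in [0.589000, 0.868000]
step 2: m = 0.728500, f(m) = 0.231447 > 0 → root in [0.589000, 0.728500]
Midpoint of [0.589000, 0.728500] = 0.658750

0.65875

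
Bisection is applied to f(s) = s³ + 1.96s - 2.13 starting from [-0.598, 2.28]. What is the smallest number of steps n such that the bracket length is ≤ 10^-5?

19

Initial width b − a = 2.28 − -0.598 = 2.878000.
After n steps the width is (b−a)/2^n; need (b−a)/2^n ≤ 10^-5.
So n ≥ log₂(2.878000/10^-5) = log₂(287800.0000) ≈ 18.1347.
Hence n = 19.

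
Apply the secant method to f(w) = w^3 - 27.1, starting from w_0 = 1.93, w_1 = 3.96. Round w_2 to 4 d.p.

Secant update: w_(k+1) = w_k − f(w_k)·(w_k − w_(k-1))/(f(w_k) − f(w_(k-1))).
f(w_0) = -19.910943, f(w_1) = 34.999136
w_2 = 3.960000 - (34.999136)·(3.960000 - 1.930000)/(34.999136 - (-19.910943)) = 2.666098; f(w_2) = -8.149160

2.6661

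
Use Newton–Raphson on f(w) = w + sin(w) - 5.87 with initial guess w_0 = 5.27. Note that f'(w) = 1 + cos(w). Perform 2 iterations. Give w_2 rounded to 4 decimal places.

6.0764

w_0 = 5.270000: f = -1.448522, f' = 1.529161 → w_1 = 5.270000 - (-1.448522)/(1.529161) = 6.217266
w_1 = 6.217266: f = 0.281394, f' = 1.997828 → w_2 = 6.217266 - (0.281394)/(1.997828) = 6.076416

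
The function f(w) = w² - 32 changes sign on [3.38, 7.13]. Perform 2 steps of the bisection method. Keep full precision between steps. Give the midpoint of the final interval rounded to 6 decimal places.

5.723750

f(3.380000) = -20.575600, f(7.130000) = 18.836900 (opposite signs)
step 1: m = 5.255000, f(m) = -4.384975 < 0 → root in [5.255000, 7.130000]
step 2: m = 6.192500, f(m) = 6.347056 > 0 → root in [5.255000, 6.192500]
Midpoint of [5.255000, 6.192500] = 5.723750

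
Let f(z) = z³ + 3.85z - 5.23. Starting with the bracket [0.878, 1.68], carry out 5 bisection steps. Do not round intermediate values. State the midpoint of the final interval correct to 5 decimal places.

1.06597

f(0.878000) = -1.172864, f(1.680000) = 5.979632 (opposite signs)
step 1: m = 1.279000, f(m) = 1.786391 > 0 → root in [0.878000, 1.279000]
step 2: m = 1.078500, f(m) = 0.176695 > 0 → root in [0.878000, 1.078500]
step 3: m = 0.978250, f(m) = -0.527579 < 0 → root in [0.978250, 1.078500]
step 4: m = 1.028375, f(m) = -0.183193 < 0 → root in [1.028375, 1.078500]
step 5: m = 1.053438, f(m) = -0.005234 < 0 → root in [1.053438, 1.078500]
Midpoint of [1.053438, 1.078500] = 1.065969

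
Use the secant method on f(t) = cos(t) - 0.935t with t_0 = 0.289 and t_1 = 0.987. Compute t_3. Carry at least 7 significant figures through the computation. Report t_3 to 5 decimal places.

f(t_0) = 0.688314, f(t_1) = -0.371650
t_2 = 0.987000 - (-0.371650)·(0.987000 - 0.289000)/(-0.371650 - (0.688314)) = 0.742264; f(t_2) = 0.042923
t_3 = 0.742264 - (0.042923)·(0.742264 - 0.987000)/(0.042923 - (-0.371650)) = 0.767603; f(t_3) = 0.001868

0.76760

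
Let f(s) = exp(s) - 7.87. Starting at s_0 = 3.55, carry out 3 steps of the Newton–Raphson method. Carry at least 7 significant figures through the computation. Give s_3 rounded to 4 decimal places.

Newton update: s ← s − f(s)/f'(s).
f'(s) = exp(s)
s_0 = 3.550000: f = 26.943317, f' = 34.813317 → s_1 = 3.550000 - (26.943317)/(34.813317) = 2.776063
s_1 = 2.776063: f = 8.185684, f' = 16.055684 → s_2 = 2.776063 - (8.185684)/(16.055684) = 2.266232
s_2 = 2.266232: f = 1.772998, f' = 9.642998 → s_3 = 2.266232 - (1.772998)/(9.642998) = 2.082368

2.0824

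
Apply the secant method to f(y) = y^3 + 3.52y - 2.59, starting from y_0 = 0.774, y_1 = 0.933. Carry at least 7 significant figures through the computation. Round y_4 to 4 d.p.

f(y_0) = 0.598165, f(y_1) = 1.506326
y_2 = 0.933000 - (1.506326)·(0.933000 - 0.774000)/(1.506326 - (0.598165)) = 0.669274; f(y_2) = 0.065630
y_3 = 0.669274 - (0.065630)·(0.669274 - 0.933000)/(0.065630 - (1.506326)) = 0.657260; f(y_3) = 0.007485
y_4 = 0.657260 - (0.007485)·(0.657260 - 0.669274)/(0.007485 - (0.065630)) = 0.655713; f(y_4) = 0.000042

0.6557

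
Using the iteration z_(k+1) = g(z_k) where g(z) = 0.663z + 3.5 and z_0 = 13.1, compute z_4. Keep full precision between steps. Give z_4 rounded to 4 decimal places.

z_1 = g(13.100000) = 12.185300
z_2 = g(12.185300) = 11.578854
z_3 = g(11.578854) = 11.176780
z_4 = g(11.176780) = 10.910205

10.9102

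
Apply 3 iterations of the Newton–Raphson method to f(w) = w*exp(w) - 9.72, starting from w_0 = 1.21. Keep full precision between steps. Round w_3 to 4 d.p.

1.7284

f'(w) = (w+1)*exp(w)
w_0 = 1.210000: f = -5.662284, f' = 7.411201 → w_1 = 1.210000 - (-5.662284)/(7.411201) = 1.974017
w_1 = 1.974017: f = 4.492012, f' = 21.411551 → w_2 = 1.974017 - (4.492012)/(21.411551) = 1.764223
w_2 = 1.764223: f = 0.577834, f' = 16.134870 → w_3 = 1.764223 - (0.577834)/(16.134870) = 1.728410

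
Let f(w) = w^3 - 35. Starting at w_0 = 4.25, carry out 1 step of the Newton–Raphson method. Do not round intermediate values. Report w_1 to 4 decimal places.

Newton update: w ← w − f(w)/f'(w).
f'(w) = 3w^2
w_0 = 4.250000: f = 41.765625, f' = 54.187500 → w_1 = 4.250000 - (41.765625)/(54.187500) = 3.479239

3.4792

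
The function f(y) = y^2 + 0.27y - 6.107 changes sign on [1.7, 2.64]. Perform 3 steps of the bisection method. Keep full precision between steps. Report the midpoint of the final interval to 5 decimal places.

f(1.700000) = -2.758000, f(2.640000) = 1.575400 (opposite signs)
step 1: m = 2.170000, f(m) = -0.812200 < 0 → root in [2.170000, 2.640000]
step 2: m = 2.405000, f(m) = 0.326375 > 0 → root in [2.170000, 2.405000]
step 3: m = 2.287500, f(m) = -0.256719 < 0 → root in [2.287500, 2.405000]
Midpoint of [2.287500, 2.405000] = 2.346250

2.34625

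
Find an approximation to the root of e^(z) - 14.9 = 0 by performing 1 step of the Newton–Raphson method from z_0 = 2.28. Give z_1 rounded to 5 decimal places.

2.80403

f'(z) = e^(z)
z_0 = 2.280000: f = -5.123320, f' = 9.776680 → z_1 = 2.280000 - (-5.123320)/(9.776680) = 2.804035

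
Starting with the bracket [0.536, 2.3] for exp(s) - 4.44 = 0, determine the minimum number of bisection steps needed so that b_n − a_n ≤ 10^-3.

Initial width b − a = 2.3 − 0.536 = 1.764000.
After n steps the width is (b−a)/2^n; need (b−a)/2^n ≤ 10^-3.
So n ≥ log₂(1.764000/10^-3) = log₂(1764.0000) ≈ 10.7846.
Hence n = 11.

11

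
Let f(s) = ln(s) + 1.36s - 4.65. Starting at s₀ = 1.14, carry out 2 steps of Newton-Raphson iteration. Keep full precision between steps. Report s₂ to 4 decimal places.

f'(s) = 1/s + 1.36
s_0 = 1.140000: f = -2.968572, f' = 2.237193 → s_1 = 1.140000 - (-2.968572)/(2.237193) = 2.466918
s_1 = 2.466918: f = -0.392022, f' = 1.765364 → s_2 = 2.466918 - (-0.392022)/(1.765364) = 2.688981

2.6890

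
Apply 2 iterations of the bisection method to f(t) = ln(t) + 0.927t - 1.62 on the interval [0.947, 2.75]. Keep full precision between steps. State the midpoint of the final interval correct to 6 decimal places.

1.172375

f(0.947000) = -0.796587, f(2.750000) = 1.940851 (opposite signs)
step 1: m = 1.848500, f(m) = 0.707934 > 0 → root in [0.947000, 1.848500]
step 2: m = 1.397750, f(m) = 0.010578 > 0 → root in [0.947000, 1.397750]
Midpoint of [0.947000, 1.397750] = 1.172375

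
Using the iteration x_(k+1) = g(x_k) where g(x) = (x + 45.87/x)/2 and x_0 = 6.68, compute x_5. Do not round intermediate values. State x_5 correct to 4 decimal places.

6.7727

x_1 = g(6.680000) = 6.773383
x_2 = g(6.773383) = 6.772740
x_3 = g(6.772740) = 6.772739
x_4 = g(6.772739) = 6.772739
x_5 = g(6.772739) = 6.772739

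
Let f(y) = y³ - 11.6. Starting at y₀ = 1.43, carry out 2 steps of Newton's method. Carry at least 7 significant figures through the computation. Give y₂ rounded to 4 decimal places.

2.3741

f'(y) = 3y²
y_0 = 1.430000: f = -8.675793, f' = 6.134700 → y_1 = 1.430000 - (-8.675793)/(6.134700) = 2.844216
y_1 = 2.844216: f = 11.408478, f' = 24.268700 → y_2 = 2.844216 - (11.408478)/(24.268700) = 2.374126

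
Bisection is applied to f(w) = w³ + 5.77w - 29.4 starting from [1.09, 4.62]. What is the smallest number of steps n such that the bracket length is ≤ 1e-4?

Initial width b − a = 4.62 − 1.09 = 3.530000.
After n steps the width is (b−a)/2^n; need (b−a)/2^n ≤ 1e-4.
So n ≥ log₂(3.530000/1e-4) = log₂(35300.0000) ≈ 15.1074.
Hence n = 16.

16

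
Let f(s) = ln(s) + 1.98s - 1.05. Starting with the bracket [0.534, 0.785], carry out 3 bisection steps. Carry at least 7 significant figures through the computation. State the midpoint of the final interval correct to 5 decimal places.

f(0.534000) = -0.620039, f(0.785000) = 0.262228 (opposite signs)
step 1: m = 0.659500, f(m) = -0.160463 < 0 → root in [0.659500, 0.785000]
step 2: m = 0.722250, f(m) = 0.054671 > 0 → root in [0.659500, 0.722250]
step 3: m = 0.690875, f(m) = -0.051864 < 0 → root in [0.690875, 0.722250]
Midpoint of [0.690875, 0.722250] = 0.706562

0.70656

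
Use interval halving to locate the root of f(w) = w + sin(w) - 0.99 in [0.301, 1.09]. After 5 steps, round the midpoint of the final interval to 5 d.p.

0.51058

f(0.301000) = -0.392525, f(1.090000) = 0.986627 (opposite signs)
step 1: m = 0.695500, f(m) = 0.346269 > 0 → root in [0.301000, 0.695500]
step 2: m = 0.498250, f(m) = -0.013861 < 0 → root in [0.498250, 0.695500]
step 3: m = 0.596875, f(m) = 0.168936 > 0 → root in [0.498250, 0.596875]
step 4: m = 0.547562, f(m) = 0.078170 > 0 → root in [0.498250, 0.547562]
step 5: m = 0.522906, f(m) = 0.032306 > 0 → root in [0.498250, 0.522906]
Midpoint of [0.498250, 0.522906] = 0.510578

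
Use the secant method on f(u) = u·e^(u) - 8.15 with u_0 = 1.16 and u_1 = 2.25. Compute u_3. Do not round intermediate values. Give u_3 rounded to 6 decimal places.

f(u_0) = -4.449677, f(u_1) = 13.197406
u_2 = 2.250000 - (13.197406)·(2.250000 - 1.160000)/(13.197406 - (-4.449677)) = 1.434841; f(u_2) = -2.125131
u_3 = 1.434841 - (-2.125131)·(1.434841 - 2.250000)/(-2.125131 - (13.197406)) = 1.547898; f(u_3) = -0.872435

1.547898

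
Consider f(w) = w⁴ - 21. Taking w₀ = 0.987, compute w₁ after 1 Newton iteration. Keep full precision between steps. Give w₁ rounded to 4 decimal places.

6.2004

Newton update: w ← w − f(w)/f'(w).
f'(w) = 4w³
w_0 = 0.987000: f = -20.050995, f' = 3.846019 → w_1 = 0.987000 - (-20.050995)/(3.846019) = 6.200441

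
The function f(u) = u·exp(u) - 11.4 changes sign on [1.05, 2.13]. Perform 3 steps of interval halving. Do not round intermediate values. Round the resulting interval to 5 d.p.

[1.72500, 1.86000]

f(1.050000) = -8.399466, f(2.130000) = 6.523666 (opposite signs)
step 1: m = 1.590000, f(m) = -3.603039 < 0 → root in [1.590000, 2.130000]
step 2: m = 1.860000, f(m) = 0.548150 > 0 → root in [1.590000, 1.860000]
step 3: m = 1.725000, f(m) = -1.718401 < 0 → root in [1.725000, 1.860000]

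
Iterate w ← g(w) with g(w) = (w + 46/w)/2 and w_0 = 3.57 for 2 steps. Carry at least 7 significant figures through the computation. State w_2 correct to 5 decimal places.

w_1 = g(3.570000) = 8.227577
w_2 = g(8.227577) = 6.909265

6.90927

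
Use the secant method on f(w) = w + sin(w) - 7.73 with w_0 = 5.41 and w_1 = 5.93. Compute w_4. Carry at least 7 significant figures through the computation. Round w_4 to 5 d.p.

Secant update: w_(k+1) = w_k − f(w_k)·(w_k − w_(k-1))/(f(w_k) − f(w_(k-1))).
f(w_0) = -3.086379, f(w_1) = -2.145888
w_2 = 5.930000 - (-2.145888)·(5.930000 - 5.410000)/(-2.145888 - (-3.086379)) = 7.116468; f(w_2) = 0.126610
w_3 = 7.116468 - (0.126610)·(7.116468 - 5.930000)/(0.126610 - (-2.145888)) = 7.050365; f(w_3) = 0.014472
w_4 = 7.050365 - (0.014472)·(7.050365 - 7.116468)/(0.014472 - (0.126610)) = 7.041834; f(w_4) = -0.000225

7.04183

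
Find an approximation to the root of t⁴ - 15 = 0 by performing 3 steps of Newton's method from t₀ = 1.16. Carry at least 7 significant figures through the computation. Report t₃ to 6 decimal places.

2.144179

f'(t) = 4t³
t_0 = 1.160000: f = -13.189361, f' = 6.243584 → t_1 = 1.160000 - (-13.189361)/(6.243584) = 3.272466
t_1 = 3.272466: f = 99.683442, f' = 140.179830 → t_2 = 3.272466 - (99.683442)/(140.179830) = 2.561355
t_2 = 2.561355: f = 28.040685, f' = 67.215491 → t_3 = 2.561355 - (28.040685)/(67.215491) = 2.144179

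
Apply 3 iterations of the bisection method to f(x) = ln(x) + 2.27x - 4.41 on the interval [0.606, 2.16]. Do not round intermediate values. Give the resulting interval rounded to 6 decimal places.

[1.577250, 1.771500]

f(0.606000) = -3.535255, f(2.160000) = 1.263308 (opposite signs)
step 1: m = 1.383000, f(m) = -0.946335 < 0 → root in [1.383000, 2.160000]
step 2: m = 1.771500, f(m) = 0.183132 > 0 → root in [1.383000, 1.771500]
step 3: m = 1.577250, f(m) = -0.373960 < 0 → root in [1.577250, 1.771500]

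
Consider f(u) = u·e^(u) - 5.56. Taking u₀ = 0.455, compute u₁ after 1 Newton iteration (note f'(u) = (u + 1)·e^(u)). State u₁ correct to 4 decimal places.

2.5667

u_0 = 0.455000: f = -4.842841, f' = 2.293332 → u_1 = 0.455000 - (-4.842841)/(2.293332) = 2.566705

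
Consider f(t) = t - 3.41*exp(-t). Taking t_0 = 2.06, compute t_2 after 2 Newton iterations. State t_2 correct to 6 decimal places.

Newton update: t ← t − f(t)/f'(t).
f'(t) = 1 + 3.41*exp(-t)
t_0 = 2.060000: f = 1.625382, f' = 1.434618 → t_1 = 2.060000 - (1.625382)/(1.434618) = 0.927028
t_1 = 0.927028: f = -0.422405, f' = 2.349433 → t_2 = 0.927028 - (-0.422405)/(2.349433) = 1.106818

1.106818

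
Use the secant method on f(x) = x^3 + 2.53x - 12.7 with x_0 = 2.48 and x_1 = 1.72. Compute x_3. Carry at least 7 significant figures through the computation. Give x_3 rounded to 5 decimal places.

1.98069

Secant update: x_(k+1) = x_k − f(x_k)·(x_k − x_(k-1))/(f(x_k) − f(x_(k-1))).
f(x_0) = 8.827392, f(x_1) = -3.259952
x_2 = 1.720000 - (-3.259952)·(1.720000 - 2.480000)/(-3.259952 - (8.827392)) = 1.924972; f(x_2) = -0.696808
x_3 = 1.924972 - (-0.696808)·(1.924972 - 1.720000)/(-0.696808 - (-3.259952)) = 1.980695; f(x_3) = 0.081722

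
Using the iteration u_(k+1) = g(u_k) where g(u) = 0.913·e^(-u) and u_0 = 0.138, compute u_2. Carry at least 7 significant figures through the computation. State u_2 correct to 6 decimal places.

u_1 = g(0.138000) = 0.795313
u_2 = g(0.795313) = 0.412165

0.412165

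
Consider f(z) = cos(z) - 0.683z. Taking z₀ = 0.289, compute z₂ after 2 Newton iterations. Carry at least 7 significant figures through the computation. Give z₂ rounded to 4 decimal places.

f'(z) = -sin(z) - 0.683
z_0 = 0.289000: f = 0.761142, f' = -0.967994 → z_1 = 0.289000 - (0.761142)/(-0.967994) = 1.075309
z_1 = 1.075309: f = -0.258976, f' = -1.562737 → z_2 = 1.075309 - (-0.258976)/(-1.562737) = 0.909590

0.9096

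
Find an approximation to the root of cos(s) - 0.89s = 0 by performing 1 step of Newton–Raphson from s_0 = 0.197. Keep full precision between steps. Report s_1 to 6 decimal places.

f'(s) = -sin(s) - 0.89
s_0 = 0.197000: f = 0.805328, f' = -1.085728 → s_1 = 0.197000 - (0.805328)/(-1.085728) = 0.938740

0.938740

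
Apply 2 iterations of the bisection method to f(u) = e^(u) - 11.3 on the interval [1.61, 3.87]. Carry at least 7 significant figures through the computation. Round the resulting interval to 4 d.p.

f(1.610000) = -6.297189, f(3.870000) = 36.642386 (opposite signs)
step 1: m = 2.740000, f(m) = 4.186985 > 0 → root in [1.610000, 2.740000]
step 2: m = 2.175000, f(m) = -2.497815 < 0 → root in [2.175000, 2.740000]

[2.1750, 2.7400]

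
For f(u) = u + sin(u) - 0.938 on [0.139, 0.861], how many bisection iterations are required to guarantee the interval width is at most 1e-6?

Initial width b − a = 0.861 − 0.139 = 0.722000.
After n steps the width is (b−a)/2^n; need (b−a)/2^n ≤ 1e-6.
So n ≥ log₂(0.722000/1e-6) = log₂(722000.0000) ≈ 19.4616.
Hence n = 20.

20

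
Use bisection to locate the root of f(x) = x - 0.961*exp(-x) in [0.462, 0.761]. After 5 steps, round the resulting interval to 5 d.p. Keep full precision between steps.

f(0.462000) = -0.143451, f(0.761000) = 0.312022 (opposite signs)
step 1: m = 0.611500, f(m) = 0.090122 > 0 → root in [0.462000, 0.611500]
step 2: m = 0.536750, f(m) = -0.025094 < 0 → root in [0.536750, 0.611500]
step 3: m = 0.574125, f(m) = 0.032892 > 0 → root in [0.536750, 0.574125]
step 4: m = 0.555438, f(m) = 0.003995 > 0 → root in [0.536750, 0.555438]
step 5: m = 0.546094, f(m) = -0.010525 < 0 → root in [0.546094, 0.555438]

[0.54609, 0.55544]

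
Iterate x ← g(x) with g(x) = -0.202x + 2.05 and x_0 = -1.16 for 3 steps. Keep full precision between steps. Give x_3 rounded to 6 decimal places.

x_1 = g(-1.160000) = 2.284320
x_2 = g(2.284320) = 1.588567
x_3 = g(1.588567) = 1.729109

1.729109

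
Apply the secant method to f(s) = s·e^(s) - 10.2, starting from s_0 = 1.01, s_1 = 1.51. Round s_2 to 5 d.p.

f(s_0) = -7.426943, f(s_1) = -3.364637
s_2 = 1.510000 - (-3.364637)·(1.510000 - 1.010000)/(-3.364637 - (-7.426943)) = 1.924129; f(s_2) = 2.978703

1.92413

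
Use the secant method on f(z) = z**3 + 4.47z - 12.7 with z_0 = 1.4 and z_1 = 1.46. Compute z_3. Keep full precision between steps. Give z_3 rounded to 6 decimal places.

1.710698

f(z_0) = -3.698000, f(z_1) = -3.061664
z_2 = 1.460000 - (-3.061664)·(1.460000 - 1.400000)/(-3.061664 - (-3.698000)) = 1.748684; f(z_2) = 0.463907
z_3 = 1.748684 - (0.463907)·(1.748684 - 1.460000)/(0.463907 - (-3.061664)) = 1.710698; f(z_3) = -0.046847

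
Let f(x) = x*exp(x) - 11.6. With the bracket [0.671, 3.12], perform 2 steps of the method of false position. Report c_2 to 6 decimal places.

1.301858

False-position update: c = (a·f(b) − b·f(a))/(f(b) − f(a)); replace the endpoint whose sign matches f(c).
f(0.671000) = -10.287395, f(3.120000) = 59.056704
step 1: c = 1.034316, f(c) = -8.690281 < 0 → new bracket [1.034316, 3.120000]
step 2: c = 1.301858, f(c) = -6.814210 < 0 → new bracket [1.301858, 3.120000]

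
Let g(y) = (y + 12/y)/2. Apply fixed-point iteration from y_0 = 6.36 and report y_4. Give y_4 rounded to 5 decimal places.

y_1 = g(6.360000) = 4.123396
y_2 = g(4.123396) = 3.516809
y_3 = g(3.516809) = 3.464497
y_4 = g(3.464497) = 3.464102

3.46410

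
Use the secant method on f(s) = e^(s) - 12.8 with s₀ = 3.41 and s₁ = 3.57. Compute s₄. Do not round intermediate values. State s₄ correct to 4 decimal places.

f(s_0) = 17.465244, f(s_1) = 22.716593
s_2 = 3.570000 - (22.716593)·(3.570000 - 3.410000)/(22.716593 - (17.465244)) = 2.877863; f(s_2) = 4.976238
s_3 = 2.877863 - (4.976238)·(2.877863 - 3.570000)/(4.976238 - (22.716593)) = 2.683715; f(s_3) = 1.839384
s_4 = 2.683715 - (1.839384)·(2.683715 - 2.877863)/(1.839384 - (4.976238)) = 2.569872; f(s_4) = 0.264148

2.5699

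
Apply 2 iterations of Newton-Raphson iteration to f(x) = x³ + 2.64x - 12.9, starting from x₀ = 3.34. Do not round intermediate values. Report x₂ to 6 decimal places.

Newton update: x ← x − f(x)/f'(x).
f'(x) = 3x² + 2.64
x_0 = 3.340000: f = 33.177304, f' = 36.106800 → x_1 = 3.340000 - (33.177304)/(36.106800) = 2.421134
x_1 = 2.421134: f = 7.684218, f' = 20.225672 → x_2 = 2.421134 - (7.684218)/(20.225672) = 2.041210

2.041210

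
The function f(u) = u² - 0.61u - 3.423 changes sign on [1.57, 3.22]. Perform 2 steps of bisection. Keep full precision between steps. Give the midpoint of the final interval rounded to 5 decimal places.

2.18875

f(1.570000) = -1.915800, f(3.220000) = 4.981200 (opposite signs)
step 1: m = 2.395000, f(m) = 0.852075 > 0 → root in [1.570000, 2.395000]
step 2: m = 1.982500, f(m) = -0.702019 < 0 → root in [1.982500, 2.395000]
Midpoint of [1.982500, 2.395000] = 2.188750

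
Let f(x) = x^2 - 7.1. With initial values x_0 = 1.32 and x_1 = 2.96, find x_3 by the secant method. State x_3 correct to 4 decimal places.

f(x_0) = -5.357600, f(x_1) = 1.661600
x_2 = 2.960000 - (1.661600)·(2.960000 - 1.320000)/(1.661600 - (-5.357600)) = 2.571776; f(x_2) = -0.485970
x_3 = 2.571776 - (-0.485970)·(2.571776 - 2.960000)/(-0.485970 - (1.661600)) = 2.659626; f(x_3) = -0.026388

2.6596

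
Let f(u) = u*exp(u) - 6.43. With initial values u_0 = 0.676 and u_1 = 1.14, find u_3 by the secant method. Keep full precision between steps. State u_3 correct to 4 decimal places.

1.4119

Secant update: u_(k+1) = u_k − f(u_k)·(u_k − u_(k-1))/(f(u_k) − f(u_(k-1))).
f(u_0) = -5.100985, f(u_1) = -2.865484
u_2 = 1.140000 - (-2.865484)·(1.140000 - 0.676000)/(-2.865484 - (-5.100985)) = 1.734759; f(u_2) = 3.401854
u_3 = 1.734759 - (3.401854)·(1.734759 - 1.140000)/(3.401854 - (-2.865484)) = 1.411929; f(u_3) = -0.635633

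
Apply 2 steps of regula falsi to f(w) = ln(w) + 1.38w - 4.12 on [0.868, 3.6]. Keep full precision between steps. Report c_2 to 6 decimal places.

f(0.868000) = -3.063724, f(3.600000) = 2.128934
step 1: c = 2.479909, f(c) = 0.210497 > 0 → new bracket [0.868000, 2.479909]
step 2: c = 2.376281, f(c) = 0.024805 > 0 → new bracket [0.868000, 2.376281]

2.376281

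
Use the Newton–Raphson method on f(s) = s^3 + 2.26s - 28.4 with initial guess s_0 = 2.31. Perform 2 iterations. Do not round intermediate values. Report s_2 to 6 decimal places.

2.807738

Newton update: s ← s − f(s)/f'(s).
f'(s) = 3s^2 + 2.26
s_0 = 2.310000: f = -10.853009, f' = 18.268300 → s_1 = 2.310000 - (-10.853009)/(18.268300) = 2.904090
s_1 = 2.904090: f = 2.655572, f' = 27.561211 → s_2 = 2.904090 - (2.655572)/(27.561211) = 2.807738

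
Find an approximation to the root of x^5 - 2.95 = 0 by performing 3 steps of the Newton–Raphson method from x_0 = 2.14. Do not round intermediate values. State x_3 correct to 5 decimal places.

f'(x) = 5x^4
x_0 = 2.140000: f = 41.931655, f' = 104.863681 → x_1 = 2.140000 - (41.931655)/(104.863681) = 1.740132
x_1 = 1.740132: f = 13.005509, f' = 45.845693 → x_2 = 1.740132 - (13.005509)/(45.845693) = 1.456452
x_2 = 1.456452: f = 3.603607, f' = 22.498540 → x_3 = 1.456452 - (3.603607)/(22.498540) = 1.296281

1.29628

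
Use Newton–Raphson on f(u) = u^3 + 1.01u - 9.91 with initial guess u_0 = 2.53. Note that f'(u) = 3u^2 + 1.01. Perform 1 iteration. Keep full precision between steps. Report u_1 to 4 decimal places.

2.0927

u_0 = 2.530000: f = 8.839577, f' = 20.212700 → u_1 = 2.530000 - (8.839577)/(20.212700) = 2.092672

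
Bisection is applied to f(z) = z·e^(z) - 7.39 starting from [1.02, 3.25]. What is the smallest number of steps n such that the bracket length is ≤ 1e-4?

Initial width b − a = 3.25 − 1.02 = 2.230000.
After n steps the width is (b−a)/2^n; need (b−a)/2^n ≤ 1e-4.
So n ≥ log₂(2.230000/1e-4) = log₂(22300.0000) ≈ 14.4448.
Hence n = 15.

15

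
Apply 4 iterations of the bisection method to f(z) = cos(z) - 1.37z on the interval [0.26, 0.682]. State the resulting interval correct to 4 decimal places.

[0.5765, 0.6029]

f(0.260000) = 0.610190, f(0.682000) = -0.158026 (opposite signs)
step 1: m = 0.471000, f(m) = 0.245845 > 0 → root in [0.471000, 0.682000]
step 2: m = 0.576500, f(m) = 0.048571 > 0 → root in [0.576500, 0.682000]
step 3: m = 0.629250, f(m) = -0.053603 < 0 → root in [0.576500, 0.629250]
step 4: m = 0.602875, f(m) = -0.002230 < 0 → root in [0.576500, 0.602875]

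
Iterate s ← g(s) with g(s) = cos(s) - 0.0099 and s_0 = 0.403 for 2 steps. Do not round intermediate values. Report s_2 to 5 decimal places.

0.60385

s_1 = g(0.403000) = 0.909989
s_2 = g(0.909989) = 0.603855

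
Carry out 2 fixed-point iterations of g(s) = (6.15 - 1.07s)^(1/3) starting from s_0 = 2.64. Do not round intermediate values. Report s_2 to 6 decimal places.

1.657412

s_1 = g(2.640000) = 1.492586
s_2 = g(1.492586) = 1.657412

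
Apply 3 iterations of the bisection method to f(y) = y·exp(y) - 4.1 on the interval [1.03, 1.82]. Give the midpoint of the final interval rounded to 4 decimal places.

f(1.030000) = -1.214902, f(1.820000) = 7.132782 (opposite signs)
step 1: m = 1.425000, f(m) = 1.824947 > 0 → root in [1.030000, 1.425000]
step 2: m = 1.227500, f(m) = 0.089073 > 0 → root in [1.030000, 1.227500]
step 3: m = 1.128750, f(m) = -0.610143 < 0 → root in [1.128750, 1.227500]
Midpoint of [1.128750, 1.227500] = 1.178125

1.1781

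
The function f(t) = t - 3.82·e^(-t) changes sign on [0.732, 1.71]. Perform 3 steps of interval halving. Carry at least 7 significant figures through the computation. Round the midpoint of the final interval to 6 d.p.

f(0.732000) = -1.105214, f(1.710000) = 1.019093 (opposite signs)
step 1: m = 1.221000, f(m) = 0.094348 > 0 → root in [0.732000, 1.221000]
step 2: m = 0.976500, f(m) = -0.462215 < 0 → root in [0.976500, 1.221000]
step 3: m = 1.098750, f(m) = -0.174408 < 0 → root in [1.098750, 1.221000]
Midpoint of [1.098750, 1.221000] = 1.159875

1.159875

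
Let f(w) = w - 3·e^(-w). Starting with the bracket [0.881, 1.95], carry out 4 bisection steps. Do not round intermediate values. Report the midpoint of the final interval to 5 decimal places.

f(0.881000) = -0.362105, f(1.950000) = 1.523178 (opposite signs)
step 1: m = 1.415500, f(m) = 0.687087 > 0 → root in [0.881000, 1.415500]
step 2: m = 1.148250, f(m) = 0.196676 > 0 → root in [0.881000, 1.148250]
step 3: m = 1.014625, f(m) = -0.072990 < 0 → root in [1.014625, 1.148250]
step 4: m = 1.081438, f(m) = 0.064114 > 0 → root in [1.014625, 1.081438]
Midpoint of [1.014625, 1.081438] = 1.048031

1.04803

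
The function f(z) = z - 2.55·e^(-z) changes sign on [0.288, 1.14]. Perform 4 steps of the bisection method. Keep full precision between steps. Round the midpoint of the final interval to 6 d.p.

f(0.288000) = -1.623892, f(1.140000) = 0.324461 (opposite signs)
step 1: m = 0.714000, f(m) = -0.534688 < 0 → root in [0.714000, 1.140000]
step 2: m = 0.927000, f(m) = -0.082135 < 0 → root in [0.927000, 1.140000]
step 3: m = 1.033500, f(m) = 0.126313 > 0 → root in [0.927000, 1.033500]
step 4: m = 0.980250, f(m) = 0.023446 > 0 → root in [0.927000, 0.980250]
Midpoint of [0.927000, 0.980250] = 0.953625

0.953625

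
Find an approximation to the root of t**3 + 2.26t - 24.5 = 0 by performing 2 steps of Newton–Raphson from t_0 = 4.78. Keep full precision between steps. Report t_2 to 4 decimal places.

f'(t) = 3t**2 + 2.26
t_0 = 4.780000: f = 95.518152, f' = 70.805200 → t_1 = 4.780000 - (95.518152)/(70.805200) = 3.430973
t_1 = 3.430973: f = 23.641944, f' = 37.574720 → t_2 = 3.430973 - (23.641944)/(37.574720) = 2.801774

2.8018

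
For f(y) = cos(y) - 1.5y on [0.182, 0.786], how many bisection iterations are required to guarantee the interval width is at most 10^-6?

20

Initial width b − a = 0.786 − 0.182 = 0.604000.
After n steps the width is (b−a)/2^n; need (b−a)/2^n ≤ 10^-6.
So n ≥ log₂(0.604000/10^-6) = log₂(604000.0000) ≈ 19.2042.
Hence n = 20.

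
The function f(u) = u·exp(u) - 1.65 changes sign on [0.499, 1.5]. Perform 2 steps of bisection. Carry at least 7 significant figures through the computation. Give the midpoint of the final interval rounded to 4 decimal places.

0.8744

f(0.499000) = -0.828110, f(1.500000) = 5.072534 (opposite signs)
step 1: m = 0.999500, f(m) = 1.065565 > 0 → root in [0.499000, 0.999500]
step 2: m = 0.749250, f(m) = -0.065027 < 0 → root in [0.749250, 0.999500]
Midpoint of [0.749250, 0.999500] = 0.874375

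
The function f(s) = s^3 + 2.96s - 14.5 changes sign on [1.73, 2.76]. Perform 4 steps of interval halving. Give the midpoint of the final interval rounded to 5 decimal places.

f(1.730000) = -4.201483, f(2.760000) = 14.694176 (opposite signs)
step 1: m = 2.245000, f(m) = 3.460056 > 0 → root in [1.730000, 2.245000]
step 2: m = 1.987500, f(m) = -0.766064 < 0 → root in [1.987500, 2.245000]
step 3: m = 2.116250, f(m) = 1.241755 > 0 → root in [1.987500, 2.116250]
step 4: m = 2.051875, f(m) = 0.212336 > 0 → root in [1.987500, 2.051875]
Midpoint of [1.987500, 2.051875] = 2.019687

2.01969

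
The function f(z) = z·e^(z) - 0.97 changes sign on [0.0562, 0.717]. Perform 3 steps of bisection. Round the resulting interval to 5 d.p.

f(0.056200) = -0.910551, f(0.717000) = 0.498616 (opposite signs)
step 1: m = 0.386600, f(m) = -0.400937 < 0 → root in [0.386600, 0.717000]
step 2: m = 0.551800, f(m) = -0.011868 < 0 → root in [0.551800, 0.717000]
step 3: m = 0.634400, f(m) = 0.226409 > 0 → root in [0.551800, 0.634400]

[0.55180, 0.63440]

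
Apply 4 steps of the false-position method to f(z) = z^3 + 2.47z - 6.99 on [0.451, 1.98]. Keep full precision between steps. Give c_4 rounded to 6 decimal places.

1.487523

False-position update: c = (a·f(b) − b·f(a))/(f(b) − f(a)); replace the endpoint whose sign matches f(c).
f(0.451000) = -5.784296, f(1.980000) = 5.662992
step 1: c = 1.223601, f(c) = -2.135729 < 0 → new bracket [1.223601, 1.980000]
step 2: c = 1.430746, f(c) = -0.527273 < 0 → new bracket [1.430746, 1.980000]
step 3: c = 1.477530, f(c) = -0.114912 < 0 → new bracket [1.477530, 1.980000]
step 4: c = 1.487523, f(c) = -0.024337 < 0 → new bracket [1.487523, 1.980000]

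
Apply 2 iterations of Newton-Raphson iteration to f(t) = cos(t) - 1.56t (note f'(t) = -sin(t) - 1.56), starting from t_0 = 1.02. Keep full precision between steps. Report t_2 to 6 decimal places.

t_0 = 1.020000: f = -1.067834, f' = -2.412108 → t_1 = 1.020000 - (-1.067834)/(-2.412108) = 0.577303
t_1 = 0.577303: f = -0.062654, f' = -2.105766 → t_2 = 0.577303 - (-0.062654)/(-2.105766) = 0.547549

0.547549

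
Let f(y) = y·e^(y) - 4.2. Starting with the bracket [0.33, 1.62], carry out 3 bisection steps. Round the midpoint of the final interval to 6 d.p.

f(0.330000) = -3.740981, f(1.620000) = 3.986006 (opposite signs)
step 1: m = 0.975000, f(m) = -1.615112 < 0 → root in [0.975000, 1.620000]
step 2: m = 1.297500, f(m) = 0.549025 > 0 → root in [0.975000, 1.297500]
step 3: m = 1.136250, f(m) = -0.660507 < 0 → root in [1.136250, 1.297500]
Midpoint of [1.136250, 1.297500] = 1.216875

1.216875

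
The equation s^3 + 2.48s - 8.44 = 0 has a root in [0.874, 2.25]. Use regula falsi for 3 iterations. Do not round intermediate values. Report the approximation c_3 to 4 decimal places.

1.6227

False-position update: c = (a·f(b) − b·f(a))/(f(b) − f(a)); replace the endpoint whose sign matches f(c).
f(0.874000) = -5.604852, f(2.250000) = 8.530625
step 1: c = 1.419597, f(c) = -2.058547 < 0 → new bracket [1.419597, 2.250000]
step 2: c = 1.581028, f(c) = -0.567030 < 0 → new bracket [1.581028, 2.250000]
step 3: c = 1.622723, f(c) = -0.142639 < 0 → new bracket [1.622723, 2.250000]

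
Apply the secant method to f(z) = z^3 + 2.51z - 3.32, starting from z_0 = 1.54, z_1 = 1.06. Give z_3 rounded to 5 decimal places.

Secant update: z_(k+1) = z_k − f(z_k)·(z_k − z_(k-1))/(f(z_k) − f(z_(k-1))).
f(z_0) = 4.197664, f(z_1) = 0.531616
z_2 = 1.060000 - (0.531616)·(1.060000 - 1.540000)/(0.531616 - (4.197664)) = 0.990395; f(z_2) = 0.137352
z_3 = 0.990395 - (0.137352)·(0.990395 - 1.060000)/(0.137352 - (0.531616)) = 0.966146; f(z_3) = 0.006865

0.96615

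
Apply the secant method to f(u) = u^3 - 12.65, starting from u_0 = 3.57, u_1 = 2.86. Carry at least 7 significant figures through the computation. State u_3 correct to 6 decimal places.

f(u_0) = 32.849293, f(u_1) = 10.743656
u_2 = 2.860000 - (10.743656)·(2.860000 - 3.570000)/(10.743656 - (32.849293)) = 2.514930; f(u_2) = 3.256610
u_3 = 2.514930 - (3.256610)·(2.514930 - 2.860000)/(3.256610 - (10.743656)) = 2.364836; f(u_3) = 0.575227

2.364836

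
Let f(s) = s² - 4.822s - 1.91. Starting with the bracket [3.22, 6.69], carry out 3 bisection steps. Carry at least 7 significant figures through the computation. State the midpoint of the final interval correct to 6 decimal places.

f(3.220000) = -7.068440, f(6.690000) = 10.586920 (opposite signs)
step 1: m = 4.955000, f(m) = -1.250985 < 0 → root in [4.955000, 6.690000]
step 2: m = 5.822500, f(m) = 3.915411 > 0 → root in [4.955000, 5.822500]
step 3: m = 5.388750, f(m) = 1.144074 > 0 → root in [4.955000, 5.388750]
Midpoint of [4.955000, 5.388750] = 5.171875

5.171875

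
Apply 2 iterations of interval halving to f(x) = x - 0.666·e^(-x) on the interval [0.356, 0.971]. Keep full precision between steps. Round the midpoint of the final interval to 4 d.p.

f(0.356000) = -0.110515, f(0.971000) = 0.718783 (opposite signs)
step 1: m = 0.663500, f(m) = 0.320480 > 0 → root in [0.356000, 0.663500]
step 2: m = 0.509750, f(m) = 0.109720 > 0 → root in [0.356000, 0.509750]
Midpoint of [0.356000, 0.509750] = 0.432875

0.4329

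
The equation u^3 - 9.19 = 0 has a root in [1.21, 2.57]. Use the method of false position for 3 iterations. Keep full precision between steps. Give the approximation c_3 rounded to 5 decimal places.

2.08548

f(1.210000) = -7.418439, f(2.570000) = 7.784593
step 1: c = 1.873623, f(c) = -2.612719 < 0 → new bracket [1.873623, 2.570000]
step 2: c = 2.048614, f(c) = -0.592339 < 0 → new bracket [2.048614, 2.570000]
step 3: c = 2.085481, f(c) = -0.119755 < 0 → new bracket [2.085481, 2.570000]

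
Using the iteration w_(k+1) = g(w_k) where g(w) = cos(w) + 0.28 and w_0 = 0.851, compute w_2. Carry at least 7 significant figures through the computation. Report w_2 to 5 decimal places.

w_1 = g(0.851000) = 0.939232
w_2 = g(0.939232) = 0.870408

0.87041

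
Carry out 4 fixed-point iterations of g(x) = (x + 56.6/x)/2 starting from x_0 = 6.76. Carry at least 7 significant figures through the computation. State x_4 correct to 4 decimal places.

7.5233

x_1 = g(6.760000) = 7.566391
x_2 = g(7.566391) = 7.523420
x_3 = g(7.523420) = 7.523297
x_4 = g(7.523297) = 7.523297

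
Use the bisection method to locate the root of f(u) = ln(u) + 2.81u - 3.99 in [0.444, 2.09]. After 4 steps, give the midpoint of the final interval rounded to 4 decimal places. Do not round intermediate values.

f(0.444000) = -3.554291, f(2.090000) = 2.620064 (opposite signs)
step 1: m = 1.267000, f(m) = -0.193078 < 0 → root in [1.267000, 2.090000]
step 2: m = 1.678500, f(m) = 1.244486 > 0 → root in [1.267000, 1.678500]
step 3: m = 1.472750, f(m) = 0.535559 > 0 → root in [1.267000, 1.472750]
step 4: m = 1.369875, f(m) = 0.174068 > 0 → root in [1.267000, 1.369875]
Midpoint of [1.267000, 1.369875] = 1.318437

1.3184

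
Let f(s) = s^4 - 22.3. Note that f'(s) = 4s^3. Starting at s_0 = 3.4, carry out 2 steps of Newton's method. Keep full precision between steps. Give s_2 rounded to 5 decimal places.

2.30470

s_0 = 3.400000: f = 111.333600, f' = 157.216000 → s_1 = 3.400000 - (111.333600)/(157.216000) = 2.691843
s_1 = 2.691843: f = 30.204793, f' = 78.020585 → s_2 = 2.691843 - (30.204793)/(78.020585) = 2.304704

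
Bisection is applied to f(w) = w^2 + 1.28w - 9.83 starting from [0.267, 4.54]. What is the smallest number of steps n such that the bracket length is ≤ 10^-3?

Initial width b − a = 4.54 − 0.267 = 4.273000.
After n steps the width is (b−a)/2^n; need (b−a)/2^n ≤ 10^-3.
So n ≥ log₂(4.273000/10^-3) = log₂(4273.0000) ≈ 12.0610.
Hence n = 13.

13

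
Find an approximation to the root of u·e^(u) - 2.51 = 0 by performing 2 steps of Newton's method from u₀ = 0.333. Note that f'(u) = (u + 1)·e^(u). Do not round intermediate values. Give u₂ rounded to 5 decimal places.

1.09008

u_0 = 0.333000: f = -2.045416, f' = 1.859731 → u_1 = 0.333000 - (-2.045416)/(1.859731) = 1.432845
u_1 = 1.432845: f = 3.494485, f' = 10.195089 → u_2 = 1.432845 - (3.494485)/(10.195089) = 1.090083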